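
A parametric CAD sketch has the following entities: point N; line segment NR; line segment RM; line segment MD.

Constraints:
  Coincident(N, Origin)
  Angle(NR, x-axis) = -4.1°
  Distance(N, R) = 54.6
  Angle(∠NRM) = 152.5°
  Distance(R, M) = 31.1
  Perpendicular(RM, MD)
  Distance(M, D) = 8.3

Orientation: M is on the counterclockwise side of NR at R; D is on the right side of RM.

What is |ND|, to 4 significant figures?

86.30

∠NRM = 152.5°, so RM runs at -4.1° + (180° − 152.5°) = 23.40° from the x-axis; with |RM| = 31.1, M = R + 31.1·(cos 23.40°, sin 23.40°) = (83.00, 8.448). RM ⟂ MD; with |MD| = 8.3 on the right of RM, D = M + 8.3·(0.3971, -0.9178) = (86.30, 0.8302). Then |ND| = |D − N| = 86.30.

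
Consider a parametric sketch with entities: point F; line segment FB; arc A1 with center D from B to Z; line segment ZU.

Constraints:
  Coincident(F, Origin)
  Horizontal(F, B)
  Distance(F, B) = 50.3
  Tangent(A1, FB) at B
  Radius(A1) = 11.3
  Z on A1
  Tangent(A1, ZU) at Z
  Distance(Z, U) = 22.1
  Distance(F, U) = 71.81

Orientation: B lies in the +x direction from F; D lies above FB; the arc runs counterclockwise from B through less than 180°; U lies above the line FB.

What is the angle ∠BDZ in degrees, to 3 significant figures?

82.4°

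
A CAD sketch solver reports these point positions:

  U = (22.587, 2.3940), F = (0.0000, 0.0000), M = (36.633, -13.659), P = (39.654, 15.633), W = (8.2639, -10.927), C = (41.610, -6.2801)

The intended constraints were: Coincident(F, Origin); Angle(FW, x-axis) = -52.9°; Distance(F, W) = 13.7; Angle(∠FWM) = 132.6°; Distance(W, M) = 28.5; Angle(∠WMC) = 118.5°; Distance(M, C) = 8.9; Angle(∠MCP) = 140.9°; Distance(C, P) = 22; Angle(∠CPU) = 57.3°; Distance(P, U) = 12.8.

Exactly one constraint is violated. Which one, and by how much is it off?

Distance(P, U) = 12.8 — off by 8.80.

F = (0.00, 0.00) ✓; FW at -52.90° ✓; |FW| = 13.70 ✓; ∠FWM = 132.6° ✓; |WM| = 28.50 ✓; ∠WMC = 118.5° ✓; |MC| = 8.900 ✓; ∠MCP = 140.9° ✓; |CP| = 22.00 ✓; ∠CPU = 57.30° ✓; |PU| = 21.60 ✗.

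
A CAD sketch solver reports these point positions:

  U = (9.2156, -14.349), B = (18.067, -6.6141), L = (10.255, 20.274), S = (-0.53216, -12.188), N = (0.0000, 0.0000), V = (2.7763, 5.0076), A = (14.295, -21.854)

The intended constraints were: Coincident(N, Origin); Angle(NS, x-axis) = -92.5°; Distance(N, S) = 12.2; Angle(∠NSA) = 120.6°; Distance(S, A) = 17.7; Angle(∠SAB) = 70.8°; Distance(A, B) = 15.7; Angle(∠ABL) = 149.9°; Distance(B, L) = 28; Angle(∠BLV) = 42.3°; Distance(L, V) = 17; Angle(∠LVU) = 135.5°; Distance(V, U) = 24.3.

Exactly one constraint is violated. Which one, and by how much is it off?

Distance(V, U) = 24.3 — off by 3.90.

N = (0.00, 0.00) ✓; NS at -92.50° ✓; |NS| = 12.20 ✓; ∠NSA = 120.6° ✓; |SA| = 17.70 ✓; ∠SAB = 70.80° ✓; |AB| = 15.70 ✓; ∠ABL = 149.9° ✓; |BL| = 28.00 ✓; ∠BLV = 42.30° ✓; |LV| = 17.00 ✓; ∠LVU = 135.5° ✓; |VU| = 20.40 ✗.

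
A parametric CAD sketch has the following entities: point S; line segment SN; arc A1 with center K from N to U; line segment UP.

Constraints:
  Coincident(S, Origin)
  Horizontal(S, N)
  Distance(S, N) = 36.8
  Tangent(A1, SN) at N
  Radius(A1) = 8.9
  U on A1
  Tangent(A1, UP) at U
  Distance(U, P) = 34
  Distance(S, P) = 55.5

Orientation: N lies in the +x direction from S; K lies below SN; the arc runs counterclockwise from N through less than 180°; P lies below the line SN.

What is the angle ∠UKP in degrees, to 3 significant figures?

75.3°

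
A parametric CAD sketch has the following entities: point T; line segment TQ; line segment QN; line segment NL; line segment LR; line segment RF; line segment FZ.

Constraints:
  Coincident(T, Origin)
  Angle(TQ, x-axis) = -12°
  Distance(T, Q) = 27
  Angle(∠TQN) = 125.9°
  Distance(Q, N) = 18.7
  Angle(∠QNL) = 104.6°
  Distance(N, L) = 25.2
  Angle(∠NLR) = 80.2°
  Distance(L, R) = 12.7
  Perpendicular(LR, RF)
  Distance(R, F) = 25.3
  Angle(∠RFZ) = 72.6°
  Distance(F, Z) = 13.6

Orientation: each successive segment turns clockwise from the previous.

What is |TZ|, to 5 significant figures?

43.584

T is at the origin; TQ runs at -12.0° with length 27.0, so Q = (26.410, -5.6136). ∠TQN = 125.9° gives QN at -66.100° from the x-axis; with |QN| = 18.7, N = (33.986, -22.710). ∠QNL = 104.6° gives NL at -141.50° from the x-axis; with |NL| = 25.2, L = (14.264, -38.398). ∠NLR = 80.2° gives LR at 118.70° from the x-axis; with |LR| = 12.7, R = (8.1656, -27.258). LR ⟂ RF, so RF runs at 28.700°; with |RF| = 25.3, F = (30.357, -15.108). ∠RFZ = 72.6° gives FZ at -78.700° from the x-axis; with |FZ| = 13.6, Z = (33.022, -28.444). Then |TZ| = |Z − T| = 43.584.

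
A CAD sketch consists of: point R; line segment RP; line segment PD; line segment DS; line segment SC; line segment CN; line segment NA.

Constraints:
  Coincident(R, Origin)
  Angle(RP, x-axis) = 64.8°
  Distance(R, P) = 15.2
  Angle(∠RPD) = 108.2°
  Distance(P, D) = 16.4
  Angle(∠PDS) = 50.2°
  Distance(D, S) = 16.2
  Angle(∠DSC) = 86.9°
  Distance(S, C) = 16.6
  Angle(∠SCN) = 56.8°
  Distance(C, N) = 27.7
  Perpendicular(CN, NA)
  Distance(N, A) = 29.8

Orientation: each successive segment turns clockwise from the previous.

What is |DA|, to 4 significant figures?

26.10

R is at the origin; RP runs at 64.8° with length 15.2, so P = (6.472, 13.75). ∠RPD = 108.2° gives PD at -7.000° from the x-axis; with |PD| = 16.4, D = (22.75, 11.75). ∠PDS = 50.2° gives DS at -136.8° from the x-axis; with |DS| = 16.2, S = (10.94, 0.6651). ∠DSC = 86.9° gives SC at 130.1° from the x-axis; with |SC| = 16.6, C = (0.2479, 13.36). ∠SCN = 56.8° gives CN at 6.900° from the x-axis; with |CN| = 27.7, N = (27.75, 16.69). CN is perpendicular to NA, so NA runs at -83.10°; with |NA| = 29.8, A = (31.33, -12.89). Then |DA| = |A − D| = 26.10.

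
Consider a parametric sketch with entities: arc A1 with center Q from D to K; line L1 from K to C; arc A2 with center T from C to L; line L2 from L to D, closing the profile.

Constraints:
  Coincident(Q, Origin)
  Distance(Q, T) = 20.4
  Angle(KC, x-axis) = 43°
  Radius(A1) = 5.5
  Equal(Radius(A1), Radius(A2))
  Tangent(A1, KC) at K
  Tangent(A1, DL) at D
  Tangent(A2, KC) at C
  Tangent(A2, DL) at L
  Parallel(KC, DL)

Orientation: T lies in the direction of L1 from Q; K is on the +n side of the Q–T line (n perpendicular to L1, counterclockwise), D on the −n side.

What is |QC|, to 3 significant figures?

21.1

The slot axis is L1's direction at 43.0°, so u = (cos 43.0°, sin 43.0°) = (0.731, 0.682) and n = (−sin 43.0°, cos 43.0°) = (-0.682, 0.731). Q is at the origin and T lies 20.4 along u from Q, so T = 20.4·u = (14.9, 13.9). Tangency of A1 to both parallel lines with radius 5.5 puts K and D at Q ± 5.5·n: K = (-3.75, 4.02), D = (3.75, -4.02). Equal radii place C and L the same way about T: C = T + 5.5·n = (11.2, 17.9), L = T − 5.5·n = (18.7, 9.89). Then |QC| = |C − Q| = 21.1.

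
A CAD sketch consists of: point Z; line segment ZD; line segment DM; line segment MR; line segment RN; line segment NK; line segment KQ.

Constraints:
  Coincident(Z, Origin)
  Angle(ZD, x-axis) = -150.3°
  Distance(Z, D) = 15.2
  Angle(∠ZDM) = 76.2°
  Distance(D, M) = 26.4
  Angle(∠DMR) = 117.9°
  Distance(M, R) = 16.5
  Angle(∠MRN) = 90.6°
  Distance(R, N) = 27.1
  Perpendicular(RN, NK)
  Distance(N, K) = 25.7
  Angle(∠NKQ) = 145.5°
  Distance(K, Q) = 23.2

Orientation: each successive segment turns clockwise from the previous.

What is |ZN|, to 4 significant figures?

14.40

Z is at the origin; ZD runs at -150.3° with length 15.2, so D = (-13.20, -7.531). ∠ZDM = 76.2° gives DM at 105.9° from the x-axis; with |DM| = 26.4, M = (-20.44, 17.86). ∠DMR = 117.9° gives MR at 43.80° from the x-axis; with |MR| = 16.5, R = (-8.527, 29.28). ∠MRN = 90.6° gives RN at -45.60° from the x-axis; with |RN| = 27.1, N = (10.43, 9.917). Then |ZN| = |N − Z| = 14.40.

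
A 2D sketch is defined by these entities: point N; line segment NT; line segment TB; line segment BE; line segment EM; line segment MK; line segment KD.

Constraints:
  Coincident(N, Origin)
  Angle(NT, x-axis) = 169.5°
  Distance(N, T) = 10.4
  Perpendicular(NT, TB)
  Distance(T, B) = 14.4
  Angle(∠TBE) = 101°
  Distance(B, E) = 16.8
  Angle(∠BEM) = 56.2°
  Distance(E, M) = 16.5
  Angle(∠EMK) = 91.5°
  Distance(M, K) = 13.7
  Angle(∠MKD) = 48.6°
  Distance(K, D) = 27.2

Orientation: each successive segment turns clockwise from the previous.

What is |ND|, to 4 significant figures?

22.74

N is at the origin; NT runs at 169.5° with length 10.4, so T = (-10.23, 1.895). NT ⟂ TB, so TB runs at 79.50°; with |TB| = 14.4, B = (-7.602, 16.05). ∠TBE = 101.0° gives BE at 0.5000° from the x-axis; with |BE| = 16.8, E = (9.198, 16.20). ∠BEM = 56.2° gives EM at -123.3° from the x-axis; with |EM| = 16.5, M = (0.1388, 2.410). ∠EMK = 91.5° gives MK at 148.2° from the x-axis; with |MK| = 13.7, K = (-11.50, 9.629). ∠MKD = 48.6° gives KD at 16.80° from the x-axis; with |KD| = 27.2, D = (14.53, 17.49). Then |ND| = |D − N| = 22.74.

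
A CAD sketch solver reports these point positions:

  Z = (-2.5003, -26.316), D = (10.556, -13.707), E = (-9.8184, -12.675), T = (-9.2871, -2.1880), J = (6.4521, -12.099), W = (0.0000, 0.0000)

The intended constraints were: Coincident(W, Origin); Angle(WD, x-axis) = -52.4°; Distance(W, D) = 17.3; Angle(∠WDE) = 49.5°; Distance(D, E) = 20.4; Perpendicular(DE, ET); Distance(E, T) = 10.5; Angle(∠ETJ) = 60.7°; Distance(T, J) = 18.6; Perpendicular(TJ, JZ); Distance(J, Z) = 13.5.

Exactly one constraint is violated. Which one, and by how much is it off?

Distance(J, Z) = 13.5 — off by 3.30.

W = (0.00, 0.00) ✓; WD at -52.40° ✓; |WD| = 17.30 ✓; ∠WDE = 49.50° ✓; |DE| = 20.40 ✓; ∠(DE, ET) = 90.00° ✓; |ET| = 10.50 ✓; ∠ETJ = 60.70° ✓; |TJ| = 18.60 ✓; ∠(TJ, JZ) = 90.00° ✓; |JZ| = 16.80 ✗.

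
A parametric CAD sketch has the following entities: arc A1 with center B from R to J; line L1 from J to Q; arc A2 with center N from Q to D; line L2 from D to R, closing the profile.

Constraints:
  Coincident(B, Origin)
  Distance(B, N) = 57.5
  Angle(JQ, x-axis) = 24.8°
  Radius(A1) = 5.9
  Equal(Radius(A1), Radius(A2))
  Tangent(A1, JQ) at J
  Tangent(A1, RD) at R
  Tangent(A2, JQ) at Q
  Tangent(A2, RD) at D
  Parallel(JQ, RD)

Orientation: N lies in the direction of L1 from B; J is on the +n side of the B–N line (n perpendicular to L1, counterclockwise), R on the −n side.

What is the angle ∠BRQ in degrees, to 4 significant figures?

78.40°

Tangency of A1 to both parallel lines with radius 5.9 puts J and R at B ± 5.9·n: J = (-2.475, 5.356), R = (2.475, -5.356). Equal radii place Q and D the same way about N: Q = N + 5.9·n = (49.72, 29.47), D = N − 5.9·n = (54.67, 18.76). Then cos ∠BRQ = RB·RQ / (|RB||RQ|), giving 78.40°.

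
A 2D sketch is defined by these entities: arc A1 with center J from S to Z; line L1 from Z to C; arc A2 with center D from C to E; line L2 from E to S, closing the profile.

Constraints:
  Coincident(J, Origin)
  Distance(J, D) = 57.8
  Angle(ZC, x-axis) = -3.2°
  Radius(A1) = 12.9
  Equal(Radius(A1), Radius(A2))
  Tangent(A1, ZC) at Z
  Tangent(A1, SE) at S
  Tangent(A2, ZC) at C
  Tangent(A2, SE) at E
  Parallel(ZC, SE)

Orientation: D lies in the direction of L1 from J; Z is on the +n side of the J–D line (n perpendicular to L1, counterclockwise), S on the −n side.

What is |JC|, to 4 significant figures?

59.22

Tangency of A1 to both parallel lines with radius 12.9 puts Z and S at J ± 12.9·n: Z = (0.7201, 12.88), S = (-0.7201, -12.88). Equal radii place C and E the same way about D: C = D + 12.9·n = (58.43, 9.653), E = D − 12.9·n = (56.99, -16.11). Then |JC| = |C − J| = 59.22.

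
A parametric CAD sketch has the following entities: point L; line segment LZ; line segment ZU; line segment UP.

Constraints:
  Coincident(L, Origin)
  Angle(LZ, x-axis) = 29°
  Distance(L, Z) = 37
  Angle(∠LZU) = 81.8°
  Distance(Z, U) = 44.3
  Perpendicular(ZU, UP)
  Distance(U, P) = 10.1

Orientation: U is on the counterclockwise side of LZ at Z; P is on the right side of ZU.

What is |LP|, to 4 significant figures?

60.87

L is at the origin; LZ runs at 29.0° with length 37.0, so Z = 37.0·(cos 29.0°, sin 29.0°) = (32.36, 17.94). ∠LZU = 81.8°, so ZU runs at 29.0° + (180° − 81.8°) = 127.2° from the x-axis; with |ZU| = 44.3, U = Z + 44.3·(cos 127.2°, sin 127.2°) = (5.577, 53.22). ZU is perpendicular to UP; with |UP| = 10.1 on the right of ZU, P = U + 10.1·(0.7965, 0.6046) = (13.62, 59.33). Then |LP| = |P − L| = 60.87.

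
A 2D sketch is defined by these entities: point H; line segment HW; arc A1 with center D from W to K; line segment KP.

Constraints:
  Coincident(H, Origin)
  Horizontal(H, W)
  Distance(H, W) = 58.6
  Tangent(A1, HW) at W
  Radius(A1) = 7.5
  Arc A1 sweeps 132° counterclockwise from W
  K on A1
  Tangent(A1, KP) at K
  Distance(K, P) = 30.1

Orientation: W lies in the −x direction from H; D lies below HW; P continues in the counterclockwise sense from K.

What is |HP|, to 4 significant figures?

56.18

On A1, W sits at bearing 90° from D; a 132° counterclockwise sweep puts K at bearing 222°, so K = D + 7.5·(cos 222°, sin 222°) = (-64.17, -12.52). Since A1 is tangent to KP there, DK ⟂ KP, so KP runs along (−sin 222°, cos 222°); with |KP| = 30.1, P = (-44.03, -34.89). Then |HP| = |P − H| = 56.18.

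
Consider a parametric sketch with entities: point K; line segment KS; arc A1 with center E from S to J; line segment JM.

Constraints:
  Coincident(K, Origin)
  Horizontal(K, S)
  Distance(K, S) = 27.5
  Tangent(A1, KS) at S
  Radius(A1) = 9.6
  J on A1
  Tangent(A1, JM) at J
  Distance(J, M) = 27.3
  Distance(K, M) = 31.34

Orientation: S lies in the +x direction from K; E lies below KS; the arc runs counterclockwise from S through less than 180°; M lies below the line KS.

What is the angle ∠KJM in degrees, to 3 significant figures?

82.1°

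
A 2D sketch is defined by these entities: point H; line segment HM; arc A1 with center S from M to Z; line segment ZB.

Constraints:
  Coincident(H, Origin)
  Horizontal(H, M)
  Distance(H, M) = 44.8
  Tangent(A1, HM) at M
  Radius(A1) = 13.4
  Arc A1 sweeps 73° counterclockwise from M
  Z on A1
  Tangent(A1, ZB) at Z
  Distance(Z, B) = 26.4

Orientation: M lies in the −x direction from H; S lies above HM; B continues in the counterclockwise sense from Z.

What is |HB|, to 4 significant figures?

42.37

H is at the origin; H and M share the same y with |HM| = 44.8 and M on the −x side, so M = (-44.80, 0.000). Tangency of A1 to HM means the radius SM is perpendicular to HM, so S = M + (0, 13.4) = (-44.80, 13.40). On A1, M sits at bearing -90° from S; a 73° counterclockwise sweep puts Z at bearing -17°, so Z = S + 13.4·(cos -17°, sin -17°) = (-31.99, 9.482). A1 meets ZB tangentially, so SZ is at right angles to ZB, so ZB runs along (−sin -17°, cos -17°); with |ZB| = 26.4, B = (-24.27, 34.73). Then |HB| = |B − H| = 42.37.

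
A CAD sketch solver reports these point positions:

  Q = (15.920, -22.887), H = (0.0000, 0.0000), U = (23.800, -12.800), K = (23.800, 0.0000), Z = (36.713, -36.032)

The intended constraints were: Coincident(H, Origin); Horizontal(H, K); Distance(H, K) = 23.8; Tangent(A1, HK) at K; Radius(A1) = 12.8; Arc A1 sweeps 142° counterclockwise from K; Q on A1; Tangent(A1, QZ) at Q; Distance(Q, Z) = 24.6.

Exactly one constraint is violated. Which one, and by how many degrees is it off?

Tangent(A1, QZ) at Q — off by 5.70°.

H = (0.00, 0.00) ✓; H.y = 0.00, K.y = 0.00 ✓; |HK| = 23.80 ✓; ∠(UK, KH) = 90.00° ✓; |UK| = 12.80 ✓; bearing(U→Q) − bearing(U→K) = 142.0° ✓; |UQ| = 12.80 ✓; ∠(UQ, QZ) = 84.30° ✗; |QZ| = 24.60 ✓.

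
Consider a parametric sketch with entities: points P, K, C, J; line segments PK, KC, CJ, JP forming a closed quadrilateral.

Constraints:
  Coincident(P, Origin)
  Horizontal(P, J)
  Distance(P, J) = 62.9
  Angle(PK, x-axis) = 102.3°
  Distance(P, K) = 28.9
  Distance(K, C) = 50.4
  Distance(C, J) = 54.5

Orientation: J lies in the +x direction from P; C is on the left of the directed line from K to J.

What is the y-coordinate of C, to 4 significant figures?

49.29

Checks: P = (0.00, 0.00) ✓; |KC| = 50.40 ✓; |CJ| = 54.50 ✓.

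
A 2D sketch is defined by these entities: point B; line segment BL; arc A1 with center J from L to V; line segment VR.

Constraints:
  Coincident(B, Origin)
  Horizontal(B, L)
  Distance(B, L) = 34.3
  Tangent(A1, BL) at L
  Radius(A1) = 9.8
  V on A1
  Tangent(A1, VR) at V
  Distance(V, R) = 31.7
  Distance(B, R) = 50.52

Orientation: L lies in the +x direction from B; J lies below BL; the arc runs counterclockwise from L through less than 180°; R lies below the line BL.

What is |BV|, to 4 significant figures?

26.80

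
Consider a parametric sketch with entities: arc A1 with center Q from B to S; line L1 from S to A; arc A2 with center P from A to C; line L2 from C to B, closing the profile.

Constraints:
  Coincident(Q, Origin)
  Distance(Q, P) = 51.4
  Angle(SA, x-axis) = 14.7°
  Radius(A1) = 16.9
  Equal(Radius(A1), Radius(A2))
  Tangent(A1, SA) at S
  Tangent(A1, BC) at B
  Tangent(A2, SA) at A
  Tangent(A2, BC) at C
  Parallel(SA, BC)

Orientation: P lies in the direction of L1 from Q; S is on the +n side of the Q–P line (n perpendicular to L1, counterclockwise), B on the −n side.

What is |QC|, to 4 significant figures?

54.11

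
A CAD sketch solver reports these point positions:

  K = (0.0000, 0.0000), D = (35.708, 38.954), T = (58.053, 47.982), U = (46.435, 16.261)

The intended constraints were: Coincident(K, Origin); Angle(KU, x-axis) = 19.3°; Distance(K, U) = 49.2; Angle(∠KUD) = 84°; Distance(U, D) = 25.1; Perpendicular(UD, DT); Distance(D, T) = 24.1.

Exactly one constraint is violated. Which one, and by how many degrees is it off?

Perpendicular(UD, DT) — off by 3.30°.

K = (0.00, 0.00) ✓; KU at 19.30° ✓; |KU| = 49.20 ✓; ∠KUD = 84.00° ✓; |UD| = 25.10 ✓; ∠(UD, DT) = 93.30° ✗; |DT| = 24.10 ✓.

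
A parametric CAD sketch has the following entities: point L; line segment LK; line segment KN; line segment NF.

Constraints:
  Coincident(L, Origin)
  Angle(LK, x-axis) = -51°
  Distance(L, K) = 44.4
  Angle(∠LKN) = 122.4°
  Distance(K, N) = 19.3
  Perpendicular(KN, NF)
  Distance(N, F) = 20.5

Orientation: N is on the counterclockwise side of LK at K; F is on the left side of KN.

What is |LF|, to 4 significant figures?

46.32

∠LKN = 122.4°, so KN runs at -51.0° + (180° − 122.4°) = 6.600° from the x-axis; with |KN| = 19.3, N = K + 19.3·(cos 6.600°, sin 6.600°) = (47.11, -32.29). KN ⟂ NF; with |NF| = 20.5 on the left of KN, F = N + 20.5·(-0.1149, 0.9934) = (44.76, -11.92). Then |LF| = |F − L| = 46.32.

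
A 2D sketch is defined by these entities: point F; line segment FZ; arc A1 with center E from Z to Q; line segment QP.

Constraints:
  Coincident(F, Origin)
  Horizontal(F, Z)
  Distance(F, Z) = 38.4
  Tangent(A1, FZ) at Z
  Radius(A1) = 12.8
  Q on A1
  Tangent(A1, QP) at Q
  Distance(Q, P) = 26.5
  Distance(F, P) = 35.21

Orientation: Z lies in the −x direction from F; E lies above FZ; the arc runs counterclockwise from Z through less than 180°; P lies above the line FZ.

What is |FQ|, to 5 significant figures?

27.789

Checks: |EQ| = 12.80 ✓; ∠(EQ, QP) = 90.00° ✓; |QP| = 26.50 ✓; |FP| = 35.21 ✓.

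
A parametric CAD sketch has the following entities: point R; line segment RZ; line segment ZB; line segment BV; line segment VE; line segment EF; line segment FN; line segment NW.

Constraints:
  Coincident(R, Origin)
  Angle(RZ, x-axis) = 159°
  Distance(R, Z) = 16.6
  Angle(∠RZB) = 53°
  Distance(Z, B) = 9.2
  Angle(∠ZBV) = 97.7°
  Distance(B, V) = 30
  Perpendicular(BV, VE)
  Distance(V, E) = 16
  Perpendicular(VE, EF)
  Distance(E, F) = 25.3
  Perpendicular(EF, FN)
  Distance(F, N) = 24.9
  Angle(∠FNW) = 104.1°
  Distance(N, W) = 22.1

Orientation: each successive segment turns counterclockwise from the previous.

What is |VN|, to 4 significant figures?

26.82

VE is perpendicular to EF, so EF runs at -171.7°; with |EF| = 25.3, F = (-10.62, 13.62). EF is perpendicular to FN, so FN runs at -81.70°; with |FN| = 24.9, N = (-7.026, -11.02). Then |VN| = |N − V| = 26.82.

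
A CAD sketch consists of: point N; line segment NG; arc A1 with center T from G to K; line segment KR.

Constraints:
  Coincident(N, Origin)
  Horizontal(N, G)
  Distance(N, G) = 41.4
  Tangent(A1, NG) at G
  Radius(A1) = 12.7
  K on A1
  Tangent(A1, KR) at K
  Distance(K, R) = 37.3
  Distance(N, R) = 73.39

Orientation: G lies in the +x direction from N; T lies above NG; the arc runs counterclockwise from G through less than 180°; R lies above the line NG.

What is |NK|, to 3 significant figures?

55.6

N is at the origin; NG is horizontal with |NG| = 41.4 and G on the +x side, so G = (41.4, 0.00). Since A1 is tangent to NG there, TG ⟂ NG, so T = G + (0, 12.7) = (41.4, 12.7). Since TK ⟂ KR (tangency), |TR| = √(12.7² + 37.3²) = 39.4 regardless of where K sits on A1. So R lies on both circle(N, 73.39) and circle(T, 39.4); the above-NG intersection is R = (53.6, 50.2). K is the foot of the tangent from R: K = (54.1, 12.9).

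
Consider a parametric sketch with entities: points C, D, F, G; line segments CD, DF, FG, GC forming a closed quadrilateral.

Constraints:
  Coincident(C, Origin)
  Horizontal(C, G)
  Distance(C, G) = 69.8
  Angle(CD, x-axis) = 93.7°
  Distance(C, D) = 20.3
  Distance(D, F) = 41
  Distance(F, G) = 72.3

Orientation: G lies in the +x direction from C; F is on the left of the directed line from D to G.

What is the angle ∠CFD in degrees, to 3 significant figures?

12.4°

C is at the origin; CG is horizontal with |CG| = 69.8 and G in +x, so G = (69.8, 0). CD runs at 93.7° with |CD| = 20.3, so D = (-1.31, 20.3). F is determined by |DF| = 41.0 and |FG| = 72.3 together: it lies at the intersection of circle(D, 41.0) and circle(G, 72.3). With |DG| = 73.9, the foot of the radical line on DG is 13.0 from D and the perpendicular offset is √(41.0² − 13.0²) = 38.9. Taking the left-of-DG solution: F = (21.8, 54.1).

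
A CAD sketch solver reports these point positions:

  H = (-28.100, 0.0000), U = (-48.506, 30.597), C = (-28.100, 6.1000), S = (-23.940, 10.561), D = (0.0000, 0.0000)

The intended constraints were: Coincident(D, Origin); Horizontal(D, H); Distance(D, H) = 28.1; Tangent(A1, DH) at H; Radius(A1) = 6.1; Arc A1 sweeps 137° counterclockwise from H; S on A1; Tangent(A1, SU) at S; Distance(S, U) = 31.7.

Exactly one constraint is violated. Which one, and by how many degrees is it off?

Tangent(A1, SU) at S — off by 3.80°.

D = (0.00, 0.00) ✓; D.y = 0.00, H.y = 0.00 ✓; |DH| = 28.10 ✓; ∠(CH, HD) = 90.00° ✓; |CH| = 6.100 ✓; bearing(C→S) − bearing(C→H) = 137.0° ✓; |CS| = 6.100 ✓; ∠(CS, SU) = 86.20° ✗; |SU| = 31.70 ✓.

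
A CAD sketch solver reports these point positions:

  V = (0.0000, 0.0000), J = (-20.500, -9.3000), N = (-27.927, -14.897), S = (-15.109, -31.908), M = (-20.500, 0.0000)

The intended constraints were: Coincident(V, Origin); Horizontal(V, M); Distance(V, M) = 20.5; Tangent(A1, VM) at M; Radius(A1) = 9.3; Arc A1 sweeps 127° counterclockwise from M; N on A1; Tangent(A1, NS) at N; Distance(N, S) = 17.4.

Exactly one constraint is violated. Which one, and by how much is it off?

Distance(N, S) = 17.4 — off by 3.90.

V = (0.00, 0.00) ✓; V.y = 0.00, M.y = 0.00 ✓; |VM| = 20.50 ✓; ∠(JM, MV) = 90.00° ✓; |JM| = 9.300 ✓; bearing(J→N) − bearing(J→M) = 127.0° ✓; |JN| = 9.300 ✓; ∠(JN, NS) = 90.00° ✓; |NS| = 21.30 ✗.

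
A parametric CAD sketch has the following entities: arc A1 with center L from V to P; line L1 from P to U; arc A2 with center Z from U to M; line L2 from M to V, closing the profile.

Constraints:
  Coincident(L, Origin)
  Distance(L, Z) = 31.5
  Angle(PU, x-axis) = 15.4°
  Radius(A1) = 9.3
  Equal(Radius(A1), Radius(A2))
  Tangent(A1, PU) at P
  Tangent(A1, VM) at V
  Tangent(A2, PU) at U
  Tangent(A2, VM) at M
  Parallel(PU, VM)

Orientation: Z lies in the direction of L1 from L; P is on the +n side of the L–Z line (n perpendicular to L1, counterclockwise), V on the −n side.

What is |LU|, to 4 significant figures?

32.84

The slot axis is L1's direction at 15.4°, so u = (cos 15.4°, sin 15.4°) = (0.9641, 0.2656) and n = (−sin 15.4°, cos 15.4°) = (-0.2656, 0.9641). L is at the origin and Z lies 31.5 along u from L, so Z = 31.5·u = (30.37, 8.365). Tangency of A1 to both parallel lines with radius 9.3 puts P and V at L ± 9.3·n: P = (-2.470, 8.966), V = (2.470, -8.966). Equal radii place U and M the same way about Z: U = Z + 9.3·n = (27.90, 17.33), M = Z − 9.3·n = (32.84, -0.6011). Then |LU| = |U − L| = 32.84.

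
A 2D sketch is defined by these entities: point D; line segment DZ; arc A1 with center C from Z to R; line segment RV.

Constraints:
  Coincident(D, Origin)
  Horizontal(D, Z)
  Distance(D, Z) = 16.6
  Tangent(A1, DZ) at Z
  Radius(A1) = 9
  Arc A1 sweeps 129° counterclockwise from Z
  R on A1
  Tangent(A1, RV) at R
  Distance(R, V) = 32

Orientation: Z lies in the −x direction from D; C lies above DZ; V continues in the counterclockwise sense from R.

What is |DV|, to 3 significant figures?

49.5

D is at the origin; DZ is horizontal with |DZ| = 16.6 and Z on the −x side, so Z = (-16.6, 0.00). The tangent condition forces CZ to be normal to DZ, so C = Z + (0, 9) = (-16.6, 9.00). On A1, Z sits at bearing -90° from C; a 129° counterclockwise sweep puts R at bearing 39°, so R = C + 9.0·(cos 39°, sin 39°) = (-9.61, 14.7). Since A1 is tangent to RV there, CR ⟂ RV, so RV runs along (−sin 39°, cos 39°); with |RV| = 32.0, V = (-29.7, 39.5). Then |DV| = |V − D| = 49.5.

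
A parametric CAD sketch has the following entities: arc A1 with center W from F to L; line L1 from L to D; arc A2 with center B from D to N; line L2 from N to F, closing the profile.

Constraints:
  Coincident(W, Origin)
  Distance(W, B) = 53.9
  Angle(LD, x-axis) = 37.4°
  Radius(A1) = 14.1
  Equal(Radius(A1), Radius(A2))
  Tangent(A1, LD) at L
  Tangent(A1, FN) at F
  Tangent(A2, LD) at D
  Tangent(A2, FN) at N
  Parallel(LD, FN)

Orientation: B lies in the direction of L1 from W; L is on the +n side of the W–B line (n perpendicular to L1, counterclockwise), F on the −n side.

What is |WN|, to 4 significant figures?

55.71

Tangency of A1 to both parallel lines with radius 14.1 puts L and F at W ± 14.1·n: L = (-8.564, 11.20), F = (8.564, -11.20). Equal radii place D and N the same way about B: D = B + 14.1·n = (34.25, 43.94), N = B − 14.1·n = (51.38, 21.54). Then |WN| = |N − W| = 55.71.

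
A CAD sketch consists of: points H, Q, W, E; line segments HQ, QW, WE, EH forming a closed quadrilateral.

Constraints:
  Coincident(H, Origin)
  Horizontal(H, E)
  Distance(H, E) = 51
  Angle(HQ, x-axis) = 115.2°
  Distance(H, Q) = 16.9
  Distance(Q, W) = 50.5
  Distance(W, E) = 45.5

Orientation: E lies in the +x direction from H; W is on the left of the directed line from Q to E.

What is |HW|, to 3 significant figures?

55.3

H is at the origin; HE is horizontal with |HE| = 51.0 and E in +x, so E = (51.0, 0). HQ runs at 115.2° with |HQ| = 16.9, so Q = (-7.20, 15.3). W is determined by |QW| = 50.5 and |WE| = 45.5 together: it lies at the intersection of circle(Q, 50.5) and circle(E, 45.5). With |QE| = 60.2, the foot of the radical line on QE is 34.1 from Q and the perpendicular offset is √(50.5² − 34.1²) = 37.3. Taking the left-of-QE solution: W = (35.2, 42.7).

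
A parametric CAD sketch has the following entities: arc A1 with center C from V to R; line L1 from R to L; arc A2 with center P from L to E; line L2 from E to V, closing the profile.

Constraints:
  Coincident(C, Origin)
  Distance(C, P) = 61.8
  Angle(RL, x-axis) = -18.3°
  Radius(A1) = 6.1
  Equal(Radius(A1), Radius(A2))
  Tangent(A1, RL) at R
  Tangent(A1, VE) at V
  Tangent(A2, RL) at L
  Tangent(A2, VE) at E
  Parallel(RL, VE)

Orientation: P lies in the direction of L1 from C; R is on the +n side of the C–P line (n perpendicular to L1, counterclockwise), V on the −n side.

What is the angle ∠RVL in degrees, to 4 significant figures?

78.83°

The slot axis is L1's direction at -18.3°, so u = (cos -18.3°, sin -18.3°) = (0.9494, -0.3140) and n = (−sin -18.3°, cos -18.3°) = (0.3140, 0.9494). C is at the origin and P lies 61.8 along u from C, so P = 61.8·u = (58.67, -19.40). Tangency of A1 to both parallel lines with radius 6.1 puts R and V at C ± 6.1·n: R = (1.915, 5.791), V = (-1.915, -5.791). Equal radii place L and E the same way about P: L = P + 6.1·n = (60.59, -13.61), E = P − 6.1·n = (56.76, -25.20). Then cos ∠RVL = VR·VL / (|VR||VL|), giving 78.83°.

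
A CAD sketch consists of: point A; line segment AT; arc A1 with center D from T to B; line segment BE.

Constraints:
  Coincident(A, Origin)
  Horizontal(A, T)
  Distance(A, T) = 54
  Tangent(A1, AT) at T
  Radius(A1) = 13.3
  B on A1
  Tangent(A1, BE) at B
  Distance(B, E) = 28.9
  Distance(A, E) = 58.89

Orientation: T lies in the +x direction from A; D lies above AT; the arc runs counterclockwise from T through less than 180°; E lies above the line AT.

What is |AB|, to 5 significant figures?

66.935

A is at the origin; A and T share the same y with |AT| = 54.0 and T on the +x side, so T = (54.000, 0.0000). Tangency of A1 to AT means the radius DT is perpendicular to AT, so D = T + (0, 13.3) = (54.000, 13.300). Since DB ⟂ BE (tangency), |DE| = √(13.3² + 28.9²) = 31.814 regardless of where B sits on A1. So E lies on both circle(A, 58.89) and circle(D, 31.814); the above-AT intersection is E = (40.956, 42.316). B is the foot of the tangent from E: B = (62.740, 23.325).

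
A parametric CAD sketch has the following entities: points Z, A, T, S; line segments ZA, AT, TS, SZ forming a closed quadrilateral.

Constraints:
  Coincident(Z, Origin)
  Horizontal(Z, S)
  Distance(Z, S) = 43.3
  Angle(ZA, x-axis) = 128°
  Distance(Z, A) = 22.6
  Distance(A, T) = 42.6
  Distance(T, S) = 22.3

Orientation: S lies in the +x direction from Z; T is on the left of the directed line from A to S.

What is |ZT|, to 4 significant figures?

33.25

Z is at the origin; Z and S share the same y with |ZS| = 43.3 and S in +x, so S = (43.3, 0). ZA runs at 128.0° with |ZA| = 22.6, so A = (-13.91, 17.81). T is determined by |AT| = 42.6 and |TS| = 22.3 together: it lies at the intersection of circle(A, 42.6) and circle(S, 22.3). With |AS| = 59.92, the foot of the radical line on AS is 40.95 from A and the perpendicular offset is √(42.6² − 40.95²) = 11.73. Taking the left-of-AS solution: T = (28.67, 16.83).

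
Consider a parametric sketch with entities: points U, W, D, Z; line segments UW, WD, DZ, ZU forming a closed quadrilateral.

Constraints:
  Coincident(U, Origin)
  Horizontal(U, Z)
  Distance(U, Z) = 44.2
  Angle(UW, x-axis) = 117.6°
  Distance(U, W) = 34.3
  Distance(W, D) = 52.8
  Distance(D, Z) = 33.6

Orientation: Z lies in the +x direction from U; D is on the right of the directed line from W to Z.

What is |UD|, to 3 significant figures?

19.1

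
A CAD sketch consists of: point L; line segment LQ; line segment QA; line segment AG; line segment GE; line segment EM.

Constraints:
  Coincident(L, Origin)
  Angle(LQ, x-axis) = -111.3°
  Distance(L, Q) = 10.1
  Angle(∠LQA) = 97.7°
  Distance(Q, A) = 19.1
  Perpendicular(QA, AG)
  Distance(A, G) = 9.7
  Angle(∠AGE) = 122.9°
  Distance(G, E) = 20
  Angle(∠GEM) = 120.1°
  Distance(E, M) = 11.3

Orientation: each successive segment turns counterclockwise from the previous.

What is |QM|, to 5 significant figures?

17.275

∠AGE = 122.9° gives GE at 118.10° from the x-axis; with |GE| = 20.0, E = (8.3188, 7.4564). ∠GEM = 120.1° gives EM at 178.00° from the x-axis; with |EM| = 11.3, M = (-2.9743, 7.8508). Then |QM| = |M − Q| = 17.275.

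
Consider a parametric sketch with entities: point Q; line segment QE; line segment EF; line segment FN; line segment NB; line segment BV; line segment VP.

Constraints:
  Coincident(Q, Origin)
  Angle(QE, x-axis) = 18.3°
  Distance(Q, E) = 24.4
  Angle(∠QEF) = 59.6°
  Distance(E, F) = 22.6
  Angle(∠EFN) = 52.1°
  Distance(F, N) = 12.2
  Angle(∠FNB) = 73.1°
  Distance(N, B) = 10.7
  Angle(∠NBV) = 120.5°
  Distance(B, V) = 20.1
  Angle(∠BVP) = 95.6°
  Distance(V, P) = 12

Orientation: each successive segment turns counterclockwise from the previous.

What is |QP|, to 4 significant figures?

38.25

∠NBV = 120.5° gives BV at 73.00° from the x-axis; with |BV| = 20.1, V = (21.74, 32.12). ∠BVP = 95.6° gives VP at 157.4° from the x-axis; with |VP| = 12.0, P = (10.67, 36.73). Then |QP| = |P − Q| = 38.25.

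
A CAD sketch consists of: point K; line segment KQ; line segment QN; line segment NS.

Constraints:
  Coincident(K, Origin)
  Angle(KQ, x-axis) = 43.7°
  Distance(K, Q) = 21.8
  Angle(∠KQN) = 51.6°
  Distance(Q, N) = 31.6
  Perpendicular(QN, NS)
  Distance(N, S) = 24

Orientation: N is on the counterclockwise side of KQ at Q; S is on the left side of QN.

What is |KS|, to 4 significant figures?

19.34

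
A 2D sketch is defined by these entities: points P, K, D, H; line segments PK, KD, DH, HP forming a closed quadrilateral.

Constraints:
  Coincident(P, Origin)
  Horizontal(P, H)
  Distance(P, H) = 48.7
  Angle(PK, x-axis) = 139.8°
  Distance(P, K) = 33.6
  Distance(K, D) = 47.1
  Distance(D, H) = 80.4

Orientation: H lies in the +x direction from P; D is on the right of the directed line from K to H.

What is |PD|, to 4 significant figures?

37.48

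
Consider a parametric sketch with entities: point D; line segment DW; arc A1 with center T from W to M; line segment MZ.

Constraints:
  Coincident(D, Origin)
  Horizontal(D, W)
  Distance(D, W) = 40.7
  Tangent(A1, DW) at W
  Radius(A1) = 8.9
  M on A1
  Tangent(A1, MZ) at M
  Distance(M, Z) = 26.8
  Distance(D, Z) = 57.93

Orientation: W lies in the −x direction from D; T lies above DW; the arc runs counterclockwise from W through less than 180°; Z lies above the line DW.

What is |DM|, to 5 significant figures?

35.175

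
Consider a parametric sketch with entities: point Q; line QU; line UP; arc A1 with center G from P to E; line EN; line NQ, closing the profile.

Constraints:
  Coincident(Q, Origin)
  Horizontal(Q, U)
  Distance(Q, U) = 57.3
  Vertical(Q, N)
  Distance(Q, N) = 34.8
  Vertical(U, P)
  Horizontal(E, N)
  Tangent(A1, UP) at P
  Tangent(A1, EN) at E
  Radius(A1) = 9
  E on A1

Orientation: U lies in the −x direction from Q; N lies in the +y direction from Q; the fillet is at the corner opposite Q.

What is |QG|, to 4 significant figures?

54.76

Q is at the origin; QU is horizontal with |QU| = 57.3 and U on the −x side, so U = (-57.30, 0.000). Q and N share the same x with |QN| = 34.8 and N on the +y side, so N = (0.000, 34.80). The virtual corner opposite Q is at (-57.30, 34.80). Since A1 is tangent to UP there, GP ⟂ UP and A1 meets EN tangentially, so GE is at right angles to EN, with radius 9.0, so the center G sits 9.0 in from both sides at G = (-48.30, 25.80). Then |QG| = |G − Q| = 54.76.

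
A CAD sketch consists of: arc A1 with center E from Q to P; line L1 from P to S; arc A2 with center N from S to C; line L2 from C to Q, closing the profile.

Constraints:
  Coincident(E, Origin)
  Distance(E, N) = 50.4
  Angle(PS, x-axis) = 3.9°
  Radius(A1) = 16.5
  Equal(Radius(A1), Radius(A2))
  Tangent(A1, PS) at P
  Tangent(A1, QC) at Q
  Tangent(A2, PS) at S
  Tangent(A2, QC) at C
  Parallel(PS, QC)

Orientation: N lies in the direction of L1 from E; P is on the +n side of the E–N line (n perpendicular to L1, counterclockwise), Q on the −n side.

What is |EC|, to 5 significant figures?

53.032

Tangency of A1 to both parallel lines with radius 16.5 puts P and Q at E ± 16.5·n: P = (-1.1223, 16.462), Q = (1.1223, -16.462). Equal radii place S and C the same way about N: S = N + 16.5·n = (49.161, 19.890), C = N − 16.5·n = (51.406, -13.034). Then |EC| = |C − E| = 53.032.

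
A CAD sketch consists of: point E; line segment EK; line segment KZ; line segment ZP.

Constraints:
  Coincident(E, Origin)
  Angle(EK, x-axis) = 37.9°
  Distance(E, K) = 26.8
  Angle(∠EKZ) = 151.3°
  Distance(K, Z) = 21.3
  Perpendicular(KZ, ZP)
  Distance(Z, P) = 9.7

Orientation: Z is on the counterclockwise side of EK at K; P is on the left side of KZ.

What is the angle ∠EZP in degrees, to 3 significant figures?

74.0°

E is at the origin; EK runs at 37.9° with length 26.8, so K = 26.8·(cos 37.9°, sin 37.9°) = (21.1, 16.5). ∠EKZ = 151.3°, so KZ runs at 37.9° + (180° − 151.3°) = 66.6° from the x-axis; with |KZ| = 21.3, Z = K + 21.3·(cos 66.6°, sin 66.6°) = (29.6, 36.0). The perpendicularity gives ZP at right angles to KZ; with |ZP| = 9.7 on the left of KZ, P = Z + 9.7·(-0.918, 0.397) = (20.7, 39.9). Then cos ∠EZP = ZE·ZP / (|ZE||ZP|), giving 74.0°.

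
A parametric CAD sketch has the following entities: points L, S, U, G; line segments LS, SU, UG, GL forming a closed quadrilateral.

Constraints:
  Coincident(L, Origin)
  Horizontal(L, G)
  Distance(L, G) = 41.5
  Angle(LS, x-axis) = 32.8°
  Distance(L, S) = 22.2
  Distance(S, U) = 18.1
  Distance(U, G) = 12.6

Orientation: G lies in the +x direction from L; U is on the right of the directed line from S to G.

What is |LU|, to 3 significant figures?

29.3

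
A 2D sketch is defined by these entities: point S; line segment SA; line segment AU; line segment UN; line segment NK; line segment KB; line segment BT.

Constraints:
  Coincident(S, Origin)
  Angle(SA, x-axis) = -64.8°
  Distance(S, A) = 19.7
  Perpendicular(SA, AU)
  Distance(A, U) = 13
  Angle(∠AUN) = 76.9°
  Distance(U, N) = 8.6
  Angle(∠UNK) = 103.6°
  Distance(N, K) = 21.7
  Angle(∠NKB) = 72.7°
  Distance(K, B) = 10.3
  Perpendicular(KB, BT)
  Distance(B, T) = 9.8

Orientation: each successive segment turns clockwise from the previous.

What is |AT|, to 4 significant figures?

2.300

S is at the origin; SA runs at -64.8° with length 19.7, so A = (8.388, -17.83). The perpendicularity gives AU at right angles to SA, so AU runs at -154.8°; with |AU| = 13.0, U = (-3.375, -23.36). ∠AUN = 76.9° gives UN at 102.1° from the x-axis; with |UN| = 8.6, N = (-5.178, -14.95). ∠UNK = 103.6° gives NK at 25.70° from the x-axis; with |NK| = 21.7, K = (14.38, -5.541). ∠NKB = 72.7° gives KB at -81.60° from the x-axis; with |KB| = 10.3, B = (15.88, -15.73). KB is perpendicular to BT, so BT runs at -171.6°; with |BT| = 9.8, T = (6.186, -17.16). Then |AT| = |T − A| = 2.300.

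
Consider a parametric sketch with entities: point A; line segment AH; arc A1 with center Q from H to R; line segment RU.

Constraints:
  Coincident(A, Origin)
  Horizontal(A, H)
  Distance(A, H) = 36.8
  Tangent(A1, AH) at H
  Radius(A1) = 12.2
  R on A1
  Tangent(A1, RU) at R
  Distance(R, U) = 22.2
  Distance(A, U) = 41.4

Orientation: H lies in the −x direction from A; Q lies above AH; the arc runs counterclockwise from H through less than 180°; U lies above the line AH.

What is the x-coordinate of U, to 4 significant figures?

-23.75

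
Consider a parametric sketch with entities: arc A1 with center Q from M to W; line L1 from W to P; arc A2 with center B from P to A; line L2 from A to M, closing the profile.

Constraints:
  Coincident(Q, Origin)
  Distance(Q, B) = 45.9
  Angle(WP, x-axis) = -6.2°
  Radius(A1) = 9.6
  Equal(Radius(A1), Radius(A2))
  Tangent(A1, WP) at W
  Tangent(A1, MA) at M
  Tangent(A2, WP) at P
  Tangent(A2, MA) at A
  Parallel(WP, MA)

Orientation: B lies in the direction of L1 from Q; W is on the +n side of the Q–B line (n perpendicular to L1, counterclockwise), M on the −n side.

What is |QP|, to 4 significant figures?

46.89

Tangency of A1 to both parallel lines with radius 9.6 puts W and M at Q ± 9.6·n: W = (1.037, 9.544), M = (-1.037, -9.544). Equal radii place P and A the same way about B: P = B + 9.6·n = (46.67, 4.587), A = B − 9.6·n = (44.59, -14.50). Then |QP| = |P − Q| = 46.89.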